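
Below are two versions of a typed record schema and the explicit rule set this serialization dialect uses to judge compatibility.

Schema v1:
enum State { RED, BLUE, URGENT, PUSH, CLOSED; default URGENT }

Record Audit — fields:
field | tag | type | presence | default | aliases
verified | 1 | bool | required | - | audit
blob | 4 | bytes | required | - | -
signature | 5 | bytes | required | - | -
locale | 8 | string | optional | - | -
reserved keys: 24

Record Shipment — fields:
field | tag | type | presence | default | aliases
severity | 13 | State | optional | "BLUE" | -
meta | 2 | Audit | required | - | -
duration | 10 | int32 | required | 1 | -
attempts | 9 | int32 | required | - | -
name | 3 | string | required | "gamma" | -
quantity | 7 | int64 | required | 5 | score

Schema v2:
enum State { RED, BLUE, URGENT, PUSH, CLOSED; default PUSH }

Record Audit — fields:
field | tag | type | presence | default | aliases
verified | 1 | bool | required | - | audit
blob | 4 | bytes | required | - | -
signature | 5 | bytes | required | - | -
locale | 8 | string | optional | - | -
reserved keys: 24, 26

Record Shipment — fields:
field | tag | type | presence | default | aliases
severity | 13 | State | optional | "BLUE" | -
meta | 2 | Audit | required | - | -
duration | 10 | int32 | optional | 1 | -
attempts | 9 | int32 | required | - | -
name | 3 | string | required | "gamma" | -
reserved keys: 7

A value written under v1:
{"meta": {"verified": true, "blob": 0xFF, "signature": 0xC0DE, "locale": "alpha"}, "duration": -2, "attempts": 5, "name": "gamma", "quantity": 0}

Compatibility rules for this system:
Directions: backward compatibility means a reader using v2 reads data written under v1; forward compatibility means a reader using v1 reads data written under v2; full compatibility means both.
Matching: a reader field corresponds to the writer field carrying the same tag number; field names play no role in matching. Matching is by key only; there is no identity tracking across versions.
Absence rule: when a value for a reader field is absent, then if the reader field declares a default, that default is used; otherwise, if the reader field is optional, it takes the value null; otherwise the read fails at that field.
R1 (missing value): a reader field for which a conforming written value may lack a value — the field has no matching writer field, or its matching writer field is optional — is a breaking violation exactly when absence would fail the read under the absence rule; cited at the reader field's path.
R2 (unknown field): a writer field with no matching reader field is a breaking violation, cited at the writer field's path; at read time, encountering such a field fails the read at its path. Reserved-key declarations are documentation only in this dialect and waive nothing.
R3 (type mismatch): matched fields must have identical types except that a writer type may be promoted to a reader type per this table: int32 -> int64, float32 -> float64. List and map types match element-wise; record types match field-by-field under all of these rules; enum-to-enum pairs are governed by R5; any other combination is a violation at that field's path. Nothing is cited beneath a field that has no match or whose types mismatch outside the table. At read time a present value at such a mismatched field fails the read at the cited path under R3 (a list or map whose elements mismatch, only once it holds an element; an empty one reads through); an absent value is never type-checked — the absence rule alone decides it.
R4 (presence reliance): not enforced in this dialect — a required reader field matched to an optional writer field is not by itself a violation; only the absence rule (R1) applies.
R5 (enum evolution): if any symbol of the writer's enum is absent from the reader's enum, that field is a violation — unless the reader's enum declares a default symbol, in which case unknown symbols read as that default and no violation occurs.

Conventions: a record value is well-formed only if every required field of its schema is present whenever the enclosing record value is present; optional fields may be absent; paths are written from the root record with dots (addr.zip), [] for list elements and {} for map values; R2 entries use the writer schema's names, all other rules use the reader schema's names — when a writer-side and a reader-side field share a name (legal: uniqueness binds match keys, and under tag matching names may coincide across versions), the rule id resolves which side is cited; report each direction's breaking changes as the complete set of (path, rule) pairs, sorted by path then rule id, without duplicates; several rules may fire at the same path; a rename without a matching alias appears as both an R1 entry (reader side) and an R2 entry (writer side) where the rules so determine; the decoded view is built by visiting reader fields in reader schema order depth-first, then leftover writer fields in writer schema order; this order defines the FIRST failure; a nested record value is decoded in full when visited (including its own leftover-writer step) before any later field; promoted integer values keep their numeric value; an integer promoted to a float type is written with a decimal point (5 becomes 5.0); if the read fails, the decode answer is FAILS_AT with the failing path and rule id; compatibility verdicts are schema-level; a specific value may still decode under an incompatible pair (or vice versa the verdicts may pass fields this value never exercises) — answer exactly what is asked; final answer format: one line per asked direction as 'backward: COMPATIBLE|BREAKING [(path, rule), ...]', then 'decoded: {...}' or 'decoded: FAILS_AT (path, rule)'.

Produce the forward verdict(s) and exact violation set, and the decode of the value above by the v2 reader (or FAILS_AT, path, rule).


forward: COMPATIBLE []; decoded: FAILS_AT (quantity, R2)

in Shipment below, arrows point writer -> reader
forward analysis of Shipment with v1 as reader and v2 as writer:
  severity <- severity (State -> State, writer optional)
  meta <- meta (Audit -> Audit, writer required)
  duration <- duration (int32 -> int32, writer optional)
  attempts <- attempts (int32 -> int32, writer required)
  name <- name (string -> string, writer required)
  quantity: no writer match
  meta.verified <- meta.verified (bool -> bool, writer required)
  meta.blob <- meta.blob (bytes -> bytes, writer required)
  meta.signature <- meta.signature (bytes -> bytes, writer required)
  meta.locale <- meta.locale (string -> string, writer optional)
  => no violations; forward on Shipment: COMPATIBLE
decode (reader v2):
  severity := "BLUE" (no value, default fills)
  meta.verified := true
  meta.blob := 0xFF
  meta.signature := 0xC0DE
  meta.locale := "alpha"
  duration := -2
  attempts := 5
  name := "gamma"
  read fails at quantity under R2 (unknown field)
  => FAILS_AT (quantity, R2)
the other Shipment changes do not affect what is asked:
  field duration in record Shipment: required changed to optional -> no rule fires on it in Shipment's dialect; the asked verdict holds
  enum State (field severity in record Shipment): default symbol set to PUSH -> no rule fires on it in Shipment's dialect; the asked verdict holds


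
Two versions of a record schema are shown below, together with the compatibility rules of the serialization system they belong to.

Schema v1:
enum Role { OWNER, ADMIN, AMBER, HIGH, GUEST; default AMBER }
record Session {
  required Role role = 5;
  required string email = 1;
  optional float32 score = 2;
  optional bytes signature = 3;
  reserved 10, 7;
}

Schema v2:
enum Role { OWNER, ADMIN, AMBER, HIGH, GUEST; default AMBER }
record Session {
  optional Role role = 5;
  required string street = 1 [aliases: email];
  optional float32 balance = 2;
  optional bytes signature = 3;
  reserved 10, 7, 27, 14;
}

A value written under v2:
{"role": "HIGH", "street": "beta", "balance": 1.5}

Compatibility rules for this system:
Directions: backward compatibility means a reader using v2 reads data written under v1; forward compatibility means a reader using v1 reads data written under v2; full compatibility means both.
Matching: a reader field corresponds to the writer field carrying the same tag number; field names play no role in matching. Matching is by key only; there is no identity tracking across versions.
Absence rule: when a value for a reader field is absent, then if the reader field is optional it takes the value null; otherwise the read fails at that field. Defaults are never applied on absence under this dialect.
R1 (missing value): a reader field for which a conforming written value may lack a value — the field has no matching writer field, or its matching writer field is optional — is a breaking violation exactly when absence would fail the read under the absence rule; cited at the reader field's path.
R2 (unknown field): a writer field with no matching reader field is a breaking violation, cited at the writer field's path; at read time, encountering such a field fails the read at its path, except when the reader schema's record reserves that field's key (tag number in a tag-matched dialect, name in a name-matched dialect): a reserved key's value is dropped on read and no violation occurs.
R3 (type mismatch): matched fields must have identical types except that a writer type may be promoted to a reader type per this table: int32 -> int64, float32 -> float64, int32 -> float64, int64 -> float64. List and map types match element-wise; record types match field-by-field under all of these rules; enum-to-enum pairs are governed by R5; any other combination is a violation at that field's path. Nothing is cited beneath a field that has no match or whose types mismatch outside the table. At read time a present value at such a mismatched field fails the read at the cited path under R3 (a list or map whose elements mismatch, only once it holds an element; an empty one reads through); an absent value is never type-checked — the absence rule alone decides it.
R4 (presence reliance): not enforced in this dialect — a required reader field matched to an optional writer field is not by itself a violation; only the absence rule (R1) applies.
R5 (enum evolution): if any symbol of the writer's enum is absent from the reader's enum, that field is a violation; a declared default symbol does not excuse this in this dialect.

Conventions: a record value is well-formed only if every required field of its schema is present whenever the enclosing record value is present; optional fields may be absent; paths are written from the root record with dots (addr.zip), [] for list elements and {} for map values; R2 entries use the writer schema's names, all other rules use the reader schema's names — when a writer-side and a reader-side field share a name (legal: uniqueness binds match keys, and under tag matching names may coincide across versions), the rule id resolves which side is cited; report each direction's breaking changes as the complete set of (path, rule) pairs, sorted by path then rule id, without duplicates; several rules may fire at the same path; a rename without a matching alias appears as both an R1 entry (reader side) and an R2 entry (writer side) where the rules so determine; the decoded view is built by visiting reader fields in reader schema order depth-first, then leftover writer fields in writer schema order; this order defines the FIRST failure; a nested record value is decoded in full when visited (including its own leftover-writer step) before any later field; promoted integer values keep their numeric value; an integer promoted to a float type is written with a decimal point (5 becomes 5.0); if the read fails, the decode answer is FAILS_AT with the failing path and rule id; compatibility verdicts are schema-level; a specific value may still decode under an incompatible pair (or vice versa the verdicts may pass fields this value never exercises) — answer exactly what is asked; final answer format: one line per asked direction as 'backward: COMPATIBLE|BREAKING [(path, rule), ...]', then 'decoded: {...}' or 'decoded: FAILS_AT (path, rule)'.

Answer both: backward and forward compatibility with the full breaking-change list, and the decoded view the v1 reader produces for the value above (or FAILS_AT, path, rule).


backward: COMPATIBLE []; forward: BREAKING [(role, R1)]; decoded: {"role": "HIGH", "email": "beta", "score": 1.5, "signature": null}

each type pair in Session: writer, then reader
checking backward for Session: reader v2 against writer v1:
  role: paired with writer role (Role -> Role; writer required)
  street: paired with writer email (string -> string; writer required)
  balance: paired with writer score (float32 -> float32; writer optional)
  signature: paired with writer signature (bytes -> bytes; writer optional)
  => backward: COMPATIBLE
checking forward for Session: reader v1 against writer v2:
  role: paired with writer role (Role -> Role; writer optional)
  email: paired with writer street (string -> string; writer required)
  score: paired with writer balance (float32 -> float32; writer optional)
  signature: paired with writer signature (bytes -> bytes; writer optional)
  rule R1 violated at role
  => forward verdict for Session: BREAKING, 1 violation(s)
decode walk for Session under reader schema v1:
  role := "HIGH"
  email := "beta" (from writer street)
  score := 1.5 (from writer balance)
  signature := null (missing; optional => null)
  => decoded: {"role": "HIGH", "email": "beta", "score": 1.5, "signature": null}


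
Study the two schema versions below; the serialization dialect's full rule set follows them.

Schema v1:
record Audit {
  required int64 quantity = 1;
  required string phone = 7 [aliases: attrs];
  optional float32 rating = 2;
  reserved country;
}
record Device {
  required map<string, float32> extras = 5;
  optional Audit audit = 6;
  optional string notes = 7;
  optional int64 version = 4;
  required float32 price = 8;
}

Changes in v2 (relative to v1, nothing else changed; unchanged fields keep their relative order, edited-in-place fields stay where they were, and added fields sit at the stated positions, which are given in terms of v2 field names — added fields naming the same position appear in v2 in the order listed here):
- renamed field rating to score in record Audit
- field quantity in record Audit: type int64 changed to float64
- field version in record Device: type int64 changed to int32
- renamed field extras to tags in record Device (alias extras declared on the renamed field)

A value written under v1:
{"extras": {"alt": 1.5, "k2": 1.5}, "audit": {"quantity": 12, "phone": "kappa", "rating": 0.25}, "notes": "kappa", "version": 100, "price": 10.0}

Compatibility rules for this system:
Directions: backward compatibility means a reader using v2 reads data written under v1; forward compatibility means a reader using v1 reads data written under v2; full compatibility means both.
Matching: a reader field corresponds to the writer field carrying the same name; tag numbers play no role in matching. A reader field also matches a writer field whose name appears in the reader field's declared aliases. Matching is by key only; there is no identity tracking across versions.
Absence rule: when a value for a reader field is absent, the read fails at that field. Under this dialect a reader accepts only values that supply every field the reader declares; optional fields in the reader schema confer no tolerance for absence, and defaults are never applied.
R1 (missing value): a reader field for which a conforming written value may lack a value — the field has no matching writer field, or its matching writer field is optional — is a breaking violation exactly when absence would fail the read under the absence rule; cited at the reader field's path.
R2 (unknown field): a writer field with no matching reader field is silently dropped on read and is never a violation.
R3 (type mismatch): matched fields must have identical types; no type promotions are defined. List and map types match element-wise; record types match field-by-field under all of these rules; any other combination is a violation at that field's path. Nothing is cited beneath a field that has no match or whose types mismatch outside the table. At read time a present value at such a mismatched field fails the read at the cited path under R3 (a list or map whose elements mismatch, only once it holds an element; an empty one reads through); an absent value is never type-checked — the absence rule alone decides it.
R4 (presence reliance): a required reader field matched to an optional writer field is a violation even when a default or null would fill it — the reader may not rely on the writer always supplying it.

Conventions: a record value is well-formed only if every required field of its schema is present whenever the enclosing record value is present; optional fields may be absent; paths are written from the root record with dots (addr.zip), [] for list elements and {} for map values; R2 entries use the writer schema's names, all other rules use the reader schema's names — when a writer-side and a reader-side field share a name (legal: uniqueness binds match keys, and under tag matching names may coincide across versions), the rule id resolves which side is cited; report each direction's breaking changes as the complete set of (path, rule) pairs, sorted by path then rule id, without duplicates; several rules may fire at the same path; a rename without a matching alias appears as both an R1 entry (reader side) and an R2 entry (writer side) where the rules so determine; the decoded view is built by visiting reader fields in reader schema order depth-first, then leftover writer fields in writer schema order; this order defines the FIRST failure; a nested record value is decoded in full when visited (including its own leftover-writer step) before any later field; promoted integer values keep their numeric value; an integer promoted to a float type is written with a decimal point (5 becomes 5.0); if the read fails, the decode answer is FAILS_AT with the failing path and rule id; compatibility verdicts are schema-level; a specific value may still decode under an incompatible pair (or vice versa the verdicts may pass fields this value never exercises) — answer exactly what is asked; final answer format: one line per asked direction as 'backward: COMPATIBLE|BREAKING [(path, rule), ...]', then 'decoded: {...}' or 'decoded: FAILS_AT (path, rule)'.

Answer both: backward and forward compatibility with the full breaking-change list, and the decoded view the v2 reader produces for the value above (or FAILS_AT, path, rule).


each type pair in Device: writer, then reader
checking backward for Device: reader v2 against writer v1:
  writer required, map<string, float32> -> map<string, float32>: reader tags maps from writer extras
  writer optional, Audit -> Audit: reader audit maps from writer audit
  writer optional, string -> string: reader notes maps from writer notes
  writer optional, int64 -> int32: reader version maps from writer version
  writer required, float32 -> float32: reader price maps from writer price
  writer required, int64 -> float64: reader audit.quantity maps from writer audit.quantity
  writer required, string -> string: reader audit.phone maps from writer audit.phone
  no writer field matches reader audit.score
  writer audit.rating: unknown to reader
  violation R1 at audit
  violation R3 at audit.quantity
  violation R1 at audit.score
  violation R1 at notes
  violation R1 at version
  violation R3 at version
  backward on Device therefore BREAKING (6)
checking forward for Device: reader v1 against writer v2:
  no writer field matches reader extras
  writer optional, Audit -> Audit: reader audit maps from writer audit
  writer optional, string -> string: reader notes maps from writer notes
  writer optional, int32 -> int64: reader version maps from writer version
  writer required, float32 -> float32: reader price maps from writer price
  writer tags: unknown to reader
  writer required, float64 -> int64: reader audit.quantity maps from writer audit.quantity
  writer required, string -> string: reader audit.phone maps from writer audit.phone
  no writer field matches reader audit.rating
  writer audit.score: unknown to reader
  violation R1 at audit
  violation R3 at audit.quantity
  violation R1 at audit.rating
  violation R1 at extras
  violation R1 at notes
  violation R1 at version
  violation R3 at version
  forward on Device therefore BREAKING (7)
decode walk for Device under reader schema v2:
  tags := {"alt": 1.5, "k2": 1.5} (from writer extras)
  read fails at audit.quantity under R3
  => FAILS_AT (audit.quantity, R3)

backward: BREAKING [(audit, R1), (audit.quantity, R3), (audit.score, R1), (notes, R1), (version, R1), (version, R3)]; forward: BREAKING [(audit, R1), (audit.quantity, R3), (audit.rating, R1), (extras, R1), (notes, R1), (version, R1), (version, R3)]; decoded: FAILS_AT (audit.quantity, R3)


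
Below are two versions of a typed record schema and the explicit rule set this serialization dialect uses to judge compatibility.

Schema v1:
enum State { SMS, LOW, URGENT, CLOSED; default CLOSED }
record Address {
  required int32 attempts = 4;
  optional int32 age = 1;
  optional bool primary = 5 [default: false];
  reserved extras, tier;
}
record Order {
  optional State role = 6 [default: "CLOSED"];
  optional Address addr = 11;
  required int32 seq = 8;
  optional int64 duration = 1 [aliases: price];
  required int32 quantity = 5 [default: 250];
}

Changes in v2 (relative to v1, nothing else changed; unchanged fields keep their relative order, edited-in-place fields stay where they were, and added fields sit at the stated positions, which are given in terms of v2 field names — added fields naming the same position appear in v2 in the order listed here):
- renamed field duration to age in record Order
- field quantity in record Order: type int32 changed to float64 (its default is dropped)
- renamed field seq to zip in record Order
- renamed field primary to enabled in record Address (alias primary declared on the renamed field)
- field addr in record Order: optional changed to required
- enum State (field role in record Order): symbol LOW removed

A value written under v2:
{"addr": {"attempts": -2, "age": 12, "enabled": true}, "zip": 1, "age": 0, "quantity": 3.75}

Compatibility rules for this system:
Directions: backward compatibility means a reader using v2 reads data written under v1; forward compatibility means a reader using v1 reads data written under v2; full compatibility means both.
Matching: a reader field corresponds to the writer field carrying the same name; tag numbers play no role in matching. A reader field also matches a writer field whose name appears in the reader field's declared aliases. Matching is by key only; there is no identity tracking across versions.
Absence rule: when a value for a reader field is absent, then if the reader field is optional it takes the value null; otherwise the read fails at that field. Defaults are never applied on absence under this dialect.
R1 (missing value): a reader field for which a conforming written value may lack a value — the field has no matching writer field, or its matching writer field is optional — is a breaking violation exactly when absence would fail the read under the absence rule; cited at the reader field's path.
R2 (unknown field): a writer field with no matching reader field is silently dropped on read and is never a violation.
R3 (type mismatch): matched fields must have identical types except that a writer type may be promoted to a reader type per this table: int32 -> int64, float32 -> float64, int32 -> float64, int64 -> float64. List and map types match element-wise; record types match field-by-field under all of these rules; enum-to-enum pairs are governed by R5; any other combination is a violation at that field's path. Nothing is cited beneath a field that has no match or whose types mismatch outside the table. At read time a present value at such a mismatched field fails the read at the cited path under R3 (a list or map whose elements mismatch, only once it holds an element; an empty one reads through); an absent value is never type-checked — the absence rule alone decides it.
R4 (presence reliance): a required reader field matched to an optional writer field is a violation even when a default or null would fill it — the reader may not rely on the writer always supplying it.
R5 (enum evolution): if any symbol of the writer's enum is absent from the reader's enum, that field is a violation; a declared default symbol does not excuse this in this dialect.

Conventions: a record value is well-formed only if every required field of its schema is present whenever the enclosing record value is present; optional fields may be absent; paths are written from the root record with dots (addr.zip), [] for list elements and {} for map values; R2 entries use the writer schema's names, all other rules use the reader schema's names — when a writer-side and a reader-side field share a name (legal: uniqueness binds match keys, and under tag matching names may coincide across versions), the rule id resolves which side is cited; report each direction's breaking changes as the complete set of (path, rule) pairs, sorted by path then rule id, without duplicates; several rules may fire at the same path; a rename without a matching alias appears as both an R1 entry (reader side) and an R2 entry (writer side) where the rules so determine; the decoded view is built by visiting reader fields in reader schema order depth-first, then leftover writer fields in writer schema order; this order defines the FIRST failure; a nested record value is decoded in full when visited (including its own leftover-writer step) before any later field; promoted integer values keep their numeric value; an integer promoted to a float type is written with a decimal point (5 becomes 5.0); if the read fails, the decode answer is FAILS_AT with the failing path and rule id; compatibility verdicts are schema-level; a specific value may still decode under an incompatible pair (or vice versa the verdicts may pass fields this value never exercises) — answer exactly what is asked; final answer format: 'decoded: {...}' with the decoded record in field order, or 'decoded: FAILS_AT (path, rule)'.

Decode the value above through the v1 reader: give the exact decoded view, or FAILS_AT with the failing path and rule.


decoded: FAILS_AT (seq, R1)

the writer's type comes first in each Order pair
decode (reader v1):
  role := null (not supplied -> null)
  addr.attempts := -2
  addr.age := 12
  addr.primary := null (not supplied -> null)
  writer addr.enabled: unmatched, discarded
  read fails at seq under R1 (no fill)
  => FAILS_AT (seq, R1)
ruling out the remaining Order differences:
  renamed field duration to age in record Order -> fires no rule on Order under this dialect and leaves the result unchanged
  field quantity in record Order: type int32 changed to float64 (its default is dropped) -> matters for Order compatibility verdicts, not for this value's decode
  renamed field primary to enabled in record Address (alias primary declared on the renamed field) -> fires no rule on Order under this dialect and leaves the result unchanged
  field addr in record Order: optional changed to required -> matters for Order compatibility verdicts, not for this value's decode
  enum State (field role in record Order): symbol LOW removed -> matters for Order compatibility verdicts, not for this value's decode


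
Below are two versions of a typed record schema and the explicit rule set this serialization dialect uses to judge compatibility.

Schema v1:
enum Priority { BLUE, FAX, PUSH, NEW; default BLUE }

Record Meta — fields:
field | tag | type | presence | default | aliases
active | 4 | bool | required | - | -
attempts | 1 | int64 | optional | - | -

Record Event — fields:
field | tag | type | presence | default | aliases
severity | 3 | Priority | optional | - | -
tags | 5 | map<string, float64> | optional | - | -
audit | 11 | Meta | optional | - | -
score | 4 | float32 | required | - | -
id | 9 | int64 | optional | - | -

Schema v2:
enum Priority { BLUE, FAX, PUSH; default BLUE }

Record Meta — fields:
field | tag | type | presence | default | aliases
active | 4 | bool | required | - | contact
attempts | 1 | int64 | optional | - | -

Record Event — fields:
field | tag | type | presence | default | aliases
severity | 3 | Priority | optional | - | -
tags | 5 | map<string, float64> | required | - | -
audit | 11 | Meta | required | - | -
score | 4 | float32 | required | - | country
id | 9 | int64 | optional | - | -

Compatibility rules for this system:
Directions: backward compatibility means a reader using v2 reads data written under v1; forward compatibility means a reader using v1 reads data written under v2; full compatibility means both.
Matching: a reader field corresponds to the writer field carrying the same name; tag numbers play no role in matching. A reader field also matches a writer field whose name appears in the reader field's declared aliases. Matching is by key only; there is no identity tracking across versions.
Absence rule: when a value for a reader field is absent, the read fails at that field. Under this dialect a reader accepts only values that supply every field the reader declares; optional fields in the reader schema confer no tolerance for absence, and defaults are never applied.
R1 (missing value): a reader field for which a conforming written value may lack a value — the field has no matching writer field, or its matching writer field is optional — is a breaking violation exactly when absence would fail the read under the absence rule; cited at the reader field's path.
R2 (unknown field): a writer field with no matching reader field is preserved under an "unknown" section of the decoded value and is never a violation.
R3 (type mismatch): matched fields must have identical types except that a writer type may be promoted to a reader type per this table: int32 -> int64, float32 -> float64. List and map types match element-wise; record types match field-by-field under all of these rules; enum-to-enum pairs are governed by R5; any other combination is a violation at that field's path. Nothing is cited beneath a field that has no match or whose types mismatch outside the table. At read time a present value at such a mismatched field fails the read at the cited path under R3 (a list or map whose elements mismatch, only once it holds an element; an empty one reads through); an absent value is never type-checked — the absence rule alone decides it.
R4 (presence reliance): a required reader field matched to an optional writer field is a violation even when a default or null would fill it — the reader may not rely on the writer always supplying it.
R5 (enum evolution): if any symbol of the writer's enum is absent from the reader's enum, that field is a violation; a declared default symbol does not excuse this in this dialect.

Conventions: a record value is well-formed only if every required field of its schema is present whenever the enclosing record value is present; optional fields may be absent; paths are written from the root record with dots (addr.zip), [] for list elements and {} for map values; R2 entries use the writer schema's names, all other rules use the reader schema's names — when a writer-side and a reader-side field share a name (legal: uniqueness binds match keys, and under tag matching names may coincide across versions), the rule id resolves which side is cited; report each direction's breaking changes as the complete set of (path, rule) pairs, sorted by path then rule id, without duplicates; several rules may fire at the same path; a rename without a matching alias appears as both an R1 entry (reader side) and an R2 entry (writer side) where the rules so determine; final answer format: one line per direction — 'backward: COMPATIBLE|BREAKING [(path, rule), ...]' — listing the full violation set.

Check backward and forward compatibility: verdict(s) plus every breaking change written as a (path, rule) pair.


the writer's type comes first in each Event pair
backward pass over Event, reader schema v2, writer schema v1:
  severity: Priority -> Priority, writer optional; from severity
  tags: map<string, float64> -> map<string, float64>, writer optional; from tags
  audit: Meta -> Meta, writer optional; from audit
  score: float32 -> float32, writer required; from score
  id: int64 -> int64, writer optional; from id
  audit.active: bool -> bool, writer required; from audit.active
  audit.attempts: int64 -> int64, writer optional; from audit.attempts
  breaking: (audit, R1)
  breaking: (audit, R4)
  breaking: (audit.attempts, R1)
  breaking: (id, R1)
  breaking: (severity, R1)
  breaking: (severity, R5)
  breaking: (tags, R1)
  breaking: (tags, R4)
  backward on Event therefore BREAKING (8)
forward pass over Event, reader schema v1, writer schema v2:
  severity: Priority -> Priority, writer optional; from severity
  tags: map<string, float64> -> map<string, float64>, writer required; from tags
  audit: Meta -> Meta, writer required; from audit
  score: float32 -> float32, writer required; from score
  id: int64 -> int64, writer optional; from id
  audit.active: bool -> bool, writer required; from audit.active
  audit.attempts: int64 -> int64, writer optional; from audit.attempts
  breaking: (audit.attempts, R1)
  breaking: (id, R1)
  breaking: (severity, R1)
  forward on Event therefore BREAKING (3)

backward: BREAKING [(audit, R1), (audit, R4), (audit.attempts, R1), (id, R1), (severity, R1), (severity, R5), (tags, R1), (tags, R4)]; forward: BREAKING [(audit.attempts, R1), (id, R1), (severity, R1)]


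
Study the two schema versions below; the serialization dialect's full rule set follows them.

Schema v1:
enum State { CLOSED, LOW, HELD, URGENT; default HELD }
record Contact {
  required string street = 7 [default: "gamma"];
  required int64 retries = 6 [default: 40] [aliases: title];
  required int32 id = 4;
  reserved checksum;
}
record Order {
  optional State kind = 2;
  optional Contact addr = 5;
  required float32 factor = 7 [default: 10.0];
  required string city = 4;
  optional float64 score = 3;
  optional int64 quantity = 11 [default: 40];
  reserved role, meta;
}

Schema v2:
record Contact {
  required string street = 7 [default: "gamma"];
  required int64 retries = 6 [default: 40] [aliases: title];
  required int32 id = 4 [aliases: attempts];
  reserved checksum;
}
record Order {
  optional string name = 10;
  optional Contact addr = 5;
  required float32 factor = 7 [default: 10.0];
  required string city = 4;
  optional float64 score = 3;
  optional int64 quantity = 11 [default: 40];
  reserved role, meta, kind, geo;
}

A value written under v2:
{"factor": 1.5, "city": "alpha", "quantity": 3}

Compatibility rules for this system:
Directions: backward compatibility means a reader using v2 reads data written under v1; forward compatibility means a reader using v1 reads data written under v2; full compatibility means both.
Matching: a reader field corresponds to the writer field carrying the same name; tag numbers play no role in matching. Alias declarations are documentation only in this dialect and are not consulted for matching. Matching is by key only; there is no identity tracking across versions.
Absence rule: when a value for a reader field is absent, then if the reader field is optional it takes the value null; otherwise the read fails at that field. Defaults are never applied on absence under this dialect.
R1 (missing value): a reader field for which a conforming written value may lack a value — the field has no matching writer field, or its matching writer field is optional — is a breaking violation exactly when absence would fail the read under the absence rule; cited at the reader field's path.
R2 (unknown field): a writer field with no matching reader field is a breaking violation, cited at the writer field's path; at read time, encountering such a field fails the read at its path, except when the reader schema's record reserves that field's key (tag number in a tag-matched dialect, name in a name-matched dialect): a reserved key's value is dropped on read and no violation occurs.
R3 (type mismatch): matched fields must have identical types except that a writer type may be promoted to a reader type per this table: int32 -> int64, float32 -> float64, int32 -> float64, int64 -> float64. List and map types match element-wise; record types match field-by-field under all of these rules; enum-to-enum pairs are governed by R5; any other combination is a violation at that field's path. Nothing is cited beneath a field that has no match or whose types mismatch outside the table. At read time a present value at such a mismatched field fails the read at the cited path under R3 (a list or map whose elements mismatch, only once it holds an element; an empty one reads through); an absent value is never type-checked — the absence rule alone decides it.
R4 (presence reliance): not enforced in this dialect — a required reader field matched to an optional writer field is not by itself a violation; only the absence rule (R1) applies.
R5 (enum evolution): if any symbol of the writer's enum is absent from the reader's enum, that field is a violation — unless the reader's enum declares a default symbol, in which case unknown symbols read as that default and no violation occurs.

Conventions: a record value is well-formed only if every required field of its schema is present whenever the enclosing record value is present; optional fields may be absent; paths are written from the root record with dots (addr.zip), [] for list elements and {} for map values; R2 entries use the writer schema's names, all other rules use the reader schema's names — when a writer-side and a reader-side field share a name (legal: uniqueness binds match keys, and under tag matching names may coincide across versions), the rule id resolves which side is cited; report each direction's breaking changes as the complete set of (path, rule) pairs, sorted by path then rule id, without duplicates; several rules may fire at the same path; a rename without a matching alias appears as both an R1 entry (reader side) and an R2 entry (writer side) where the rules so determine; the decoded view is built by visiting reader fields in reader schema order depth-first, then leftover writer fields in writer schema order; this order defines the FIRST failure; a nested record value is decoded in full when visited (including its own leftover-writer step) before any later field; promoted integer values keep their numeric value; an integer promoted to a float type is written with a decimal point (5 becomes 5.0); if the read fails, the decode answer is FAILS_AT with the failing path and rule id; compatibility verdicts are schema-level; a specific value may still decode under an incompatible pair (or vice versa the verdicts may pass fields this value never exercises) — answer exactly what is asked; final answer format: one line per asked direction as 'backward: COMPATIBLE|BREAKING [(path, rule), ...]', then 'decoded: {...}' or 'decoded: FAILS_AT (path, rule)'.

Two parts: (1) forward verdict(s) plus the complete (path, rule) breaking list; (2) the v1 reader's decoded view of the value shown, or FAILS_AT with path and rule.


each type pair in Order: writer, then reader
forward on Order — v1 reading data written by v2:
  no writer field matches reader kind
  addr: paired with writer addr (Contact -> Contact; writer optional)
  factor: paired with writer factor (float32 -> float32; writer required)
  city: paired with writer city (string -> string; writer required)
  score: paired with writer score (float64 -> float64; writer optional)
  quantity: paired with writer quantity (int64 -> int64; writer optional)
  leftover writer field: name
  addr.street: paired with writer addr.street (string -> string; writer required)
  addr.retries: paired with writer addr.retries (int64 -> int64; writer required)
  addr.id: paired with writer addr.id (int32 -> int32; writer required)
  breaking: (name, R2)
  => 1 violation(s): forward is BREAKING for Order
decoding the Order value with the v1 reader:
  kind := null (not supplied -> null)
  addr := null (not supplied -> null)
  factor := 1.5
  city := "alpha"
  score := null (not supplied -> null)
  quantity := 3
  => decoded: {"kind": null, "addr": null, "factor": 1.5, "city": "alpha", "score": null, "quantity": 3}
remaining Order differences; none change what is asked:
  removed field kind from record Order (its key "kind" joins the reserved list) -> fires no rule on Order, leaving the asked answer as it is

forward: BREAKING [(name, R2)]; decoded: {"kind": null, "addr": null, "factor": 1.5, "city": "alpha", "score": null, "quantity": 3}
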